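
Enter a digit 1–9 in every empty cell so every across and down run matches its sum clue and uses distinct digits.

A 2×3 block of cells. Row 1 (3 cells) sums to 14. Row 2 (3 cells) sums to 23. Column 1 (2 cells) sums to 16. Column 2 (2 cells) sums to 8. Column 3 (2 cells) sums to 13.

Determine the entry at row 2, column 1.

23 in 3 cells must be {6,8,9}; 16 in 2 cells must be {7,9}.
The 23 across and the 16 down share only 9, so (2,1) = 9.
Given what's placed, (2,2) must be 6 to fit the 23 across and 8 down.
(2,3) = 23 − 15 = 8 completes the 23 across.
(1,1) = 16 − 9 = 7 completes the 16 down.
(1,2) = 8 − 6 = 2 completes the 8 down.
(1,3) = 14 − 9 = 5 completes the 14 across.

9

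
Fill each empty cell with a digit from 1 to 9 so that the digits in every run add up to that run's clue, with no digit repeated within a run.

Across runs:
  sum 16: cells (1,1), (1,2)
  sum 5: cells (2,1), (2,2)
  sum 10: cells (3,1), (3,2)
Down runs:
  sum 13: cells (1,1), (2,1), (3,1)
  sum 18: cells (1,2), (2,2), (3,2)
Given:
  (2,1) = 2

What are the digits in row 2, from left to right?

16 in 2 cells must be {7,9}.
(1,1) = 7: the only remaining digit allowed by both the 16 across and the 13 down.
(1,2) = 16 − 7 = 9 completes the 16 across.
(2,2) = 5 − 2 = 3 completes the 5 across.
(3,1) = 13 − 9 = 4 completes the 13 down.
(3,2) = 10 − 4 = 6 completes the 10 across.

2, 3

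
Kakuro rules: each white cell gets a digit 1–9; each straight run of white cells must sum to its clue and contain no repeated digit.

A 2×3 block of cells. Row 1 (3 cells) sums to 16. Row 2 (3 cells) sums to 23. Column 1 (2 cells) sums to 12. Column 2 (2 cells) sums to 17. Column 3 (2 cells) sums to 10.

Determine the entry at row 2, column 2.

8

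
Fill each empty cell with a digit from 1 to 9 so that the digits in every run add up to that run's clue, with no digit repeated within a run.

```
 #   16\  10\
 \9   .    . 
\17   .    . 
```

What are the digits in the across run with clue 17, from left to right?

9 8

17 in 2 cells must be {8,9}; 16 in 2 cells must be {7,9}.
The 9 across and the 16 down share only 7, so R1C1 = 7.
R1C2 = 9 − 7 = 2 completes the 9 across.
R2C1 = 16 − 7 = 9 completes the 16 down.
R2C2 = 17 − 9 = 8 completes the 17 across.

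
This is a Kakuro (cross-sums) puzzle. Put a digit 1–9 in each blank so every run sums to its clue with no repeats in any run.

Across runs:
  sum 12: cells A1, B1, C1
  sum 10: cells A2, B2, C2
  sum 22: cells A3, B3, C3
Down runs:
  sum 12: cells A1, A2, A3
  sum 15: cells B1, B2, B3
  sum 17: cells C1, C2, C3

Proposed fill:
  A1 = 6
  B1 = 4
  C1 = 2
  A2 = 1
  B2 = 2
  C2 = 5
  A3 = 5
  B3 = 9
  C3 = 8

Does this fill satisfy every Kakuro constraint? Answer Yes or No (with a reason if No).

No — the down run C1–C3 sums to 15, not 17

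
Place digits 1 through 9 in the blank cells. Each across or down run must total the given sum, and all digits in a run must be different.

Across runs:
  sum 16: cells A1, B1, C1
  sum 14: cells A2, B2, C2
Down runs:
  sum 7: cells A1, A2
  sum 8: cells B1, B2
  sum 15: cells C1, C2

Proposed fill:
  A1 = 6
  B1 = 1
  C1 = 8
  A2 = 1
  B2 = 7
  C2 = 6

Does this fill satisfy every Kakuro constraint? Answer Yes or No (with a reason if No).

No — the down run C1–C2 sums to 14, not 15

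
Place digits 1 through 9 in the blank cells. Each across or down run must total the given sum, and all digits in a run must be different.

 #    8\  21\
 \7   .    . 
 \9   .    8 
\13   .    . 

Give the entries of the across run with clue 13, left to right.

4 9

R2C1 = 9 − 8 = 1 completes the 9 across.
No cell is forced outright now. R1C2 can only be 4 or 6 (the digits allowed by both its 7 across and its 21 down). If R1C2 = 6: then R1C1 would have to be in {1} for the 7 across but in {2,3,4,5} for the 8 down — contradiction. So R1C2 = 4.
R1C1 = 7 − 4 = 3 completes the 7 across.
R3C1 = 8 − 4 = 4 completes the 8 down.
R3C2 = 13 − 4 = 9 completes the 13 across.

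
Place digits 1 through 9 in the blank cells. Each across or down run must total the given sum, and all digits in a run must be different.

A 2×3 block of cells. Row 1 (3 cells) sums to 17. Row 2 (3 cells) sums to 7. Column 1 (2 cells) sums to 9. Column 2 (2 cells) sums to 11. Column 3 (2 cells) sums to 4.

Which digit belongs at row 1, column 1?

5

7 in 3 cells must be {1,2,4}; 4 in 2 cells must be {1,3}.
The 7 across and the 4 down share only 1, so (2,3) = 1.
(1,3) = 4 − 1 = 3 completes the 4 down.
Nothing is forced directly, so branch on (2,1), whose candidates are 2 or 4. If (2,1) = 2: then (1,1) would have to be in {5,6,8,9} for the 17 across but in {7} for the 9 down — contradiction. So (2,1) = 4.
(1,1) = 9 − 4 = 5 completes the 9 down.
(1,2) = 17 − 8 = 9 completes the 17 across.
(2,2) = 7 − 5 = 2 completes the 7 across.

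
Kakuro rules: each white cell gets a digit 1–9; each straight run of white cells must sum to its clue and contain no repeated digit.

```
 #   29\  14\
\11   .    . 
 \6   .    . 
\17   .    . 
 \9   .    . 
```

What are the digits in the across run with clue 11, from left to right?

8, 3

17 in 2 cells must be {8,9}; 29 in 4 cells must be {5,7,8,9}.
Only 5 fits R2C1 under both its across sum 6 and down sum 29.
R2C2 = 6 − 5 = 1 completes the 6 across.
Given what's placed, R3C2 must be 8 to fit the 17 across and 14 down.
R3C1 = 17 − 8 = 9 completes the 17 across.
No cell is forced outright now. R1C1 can only be 7 or 8 (the digits allowed by both its 11 across and its 29 down). If R1C1 = 7: then R1C2 would have to be in {4} for the 11 across but in {2,3} for the 14 down — contradiction. So R1C1 = 8.
R1C2 = 11 − 8 = 3 completes the 11 across.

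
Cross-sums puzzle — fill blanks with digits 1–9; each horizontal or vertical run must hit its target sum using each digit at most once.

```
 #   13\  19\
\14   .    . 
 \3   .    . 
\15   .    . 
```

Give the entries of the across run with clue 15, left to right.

7 8

3 in 2 cells must be {1,2}.
The 3 across and the 19 down share only 2, so R2C2 = 2.
R2C1 = 3 − 2 = 1 completes the 3 across.
Nothing is forced directly, so branch on R1C2, whose candidates are 8 or 9. If R1C2 = 8: then R1C1 would have to be in {6} for the 14 across but in {3,4,5,7,8,9} for the 13 down — contradiction. So R1C2 = 9.
R1C1 = 14 − 9 = 5 completes the 14 across.
R3C1 = 13 − 6 = 7 completes the 13 down.
R3C2 = 15 − 7 = 8 completes the 15 across.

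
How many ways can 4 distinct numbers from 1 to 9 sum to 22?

4 distinct digits from 1–9 sum between 10 and 30.

11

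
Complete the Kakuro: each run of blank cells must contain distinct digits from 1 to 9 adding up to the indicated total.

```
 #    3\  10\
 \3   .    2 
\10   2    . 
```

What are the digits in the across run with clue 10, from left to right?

2 8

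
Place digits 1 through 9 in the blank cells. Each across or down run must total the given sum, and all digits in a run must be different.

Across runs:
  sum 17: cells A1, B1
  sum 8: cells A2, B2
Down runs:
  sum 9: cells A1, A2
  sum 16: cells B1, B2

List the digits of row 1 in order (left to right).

8 9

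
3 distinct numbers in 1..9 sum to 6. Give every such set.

{1,2,3}

3 distinct digits from 1–9 sum between 6 and 24.
Only one set works: {1,2,3}.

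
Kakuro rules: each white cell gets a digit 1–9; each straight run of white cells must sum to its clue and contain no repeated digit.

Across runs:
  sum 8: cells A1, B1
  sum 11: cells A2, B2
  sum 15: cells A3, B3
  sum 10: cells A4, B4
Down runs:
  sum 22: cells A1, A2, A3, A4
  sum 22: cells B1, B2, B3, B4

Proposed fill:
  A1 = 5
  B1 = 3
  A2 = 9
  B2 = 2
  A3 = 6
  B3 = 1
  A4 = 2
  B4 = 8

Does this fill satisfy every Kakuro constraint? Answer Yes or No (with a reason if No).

No — the down run B1–B4 sums to 14, not 22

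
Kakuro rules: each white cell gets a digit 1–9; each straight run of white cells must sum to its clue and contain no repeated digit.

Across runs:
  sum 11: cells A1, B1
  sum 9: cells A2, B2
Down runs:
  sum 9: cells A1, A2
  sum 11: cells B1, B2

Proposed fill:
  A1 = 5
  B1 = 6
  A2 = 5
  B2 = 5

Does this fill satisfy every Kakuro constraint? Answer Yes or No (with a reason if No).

No — the down run A1–A2 sums to 10, not 9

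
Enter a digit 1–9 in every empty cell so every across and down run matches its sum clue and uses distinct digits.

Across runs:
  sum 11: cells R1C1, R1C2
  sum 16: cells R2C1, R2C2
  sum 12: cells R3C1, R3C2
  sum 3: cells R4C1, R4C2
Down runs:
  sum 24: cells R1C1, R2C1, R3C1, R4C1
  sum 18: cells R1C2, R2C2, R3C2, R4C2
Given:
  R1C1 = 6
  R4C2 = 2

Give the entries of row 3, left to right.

8 4

16 in 2 cells must be {7,9}; 3 in 2 cells must be {1,2}.
R1C2 = 11 − 6 = 5 completes the 11 across.
Given what's placed, R2C2 must be 7 to fit the 16 across and 18 down.
R3C2 = 18 − 14 = 4 completes the 18 down.
R4C1 = 3 − 2 = 1 completes the 3 across.
R2C1 = 16 − 7 = 9 completes the 16 across.
R3C1 = 12 − 4 = 8 completes the 12 across.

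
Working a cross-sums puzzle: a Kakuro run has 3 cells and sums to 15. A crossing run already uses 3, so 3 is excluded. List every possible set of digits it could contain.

3 distinct digits from 1–9 sum between 6 and 24.
Dropping sets that contain 3.

{1,5,9}; {1,6,8}; {2,4,9}; {2,5,8}; {2,6,7}; {4,5,6}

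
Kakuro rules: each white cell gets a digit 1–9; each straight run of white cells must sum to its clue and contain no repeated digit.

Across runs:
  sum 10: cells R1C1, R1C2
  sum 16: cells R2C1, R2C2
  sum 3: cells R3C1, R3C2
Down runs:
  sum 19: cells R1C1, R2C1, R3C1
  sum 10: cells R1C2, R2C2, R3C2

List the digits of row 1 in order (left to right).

8 2

16 in 2 cells must be {7,9}; 3 in 2 cells must be {1,2}.
The 16 across and the 10 down share only 7, so R2C2 = 7.
The 3 across and the 19 down share only 2, so R3C1 = 2.
R3C2 = 3 − 2 = 1 completes the 3 across.
R1C2 = 10 − 8 = 2 completes the 10 down.
R2C1 = 16 − 7 = 9 completes the 16 across.
R1C1 = 10 − 2 = 8 completes the 10 across.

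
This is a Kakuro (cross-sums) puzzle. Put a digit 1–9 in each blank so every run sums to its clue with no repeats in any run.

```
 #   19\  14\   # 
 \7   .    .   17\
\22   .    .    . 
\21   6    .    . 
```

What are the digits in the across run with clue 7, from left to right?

17 in 2 cells must be {8,9}.
Given what's placed, R3C3 must be 8 to fit the 21 across and 17 down.
R2C3 = 17 − 8 = 9 completes the 17 down.
R3C2 = 21 − 14 = 7 completes the 21 across.
Nothing is forced directly, so branch on R2C1, whose candidates are 5 or 8. If R2C1 = 5: then R1C1 would have to be in {1,2,3,4,5,6} for the 7 across but in {8} for the 19 down — contradiction. So R2C1 = 8.
R1C1 = 19 − 14 = 5 completes the 19 down.
R1C2 = 7 − 5 = 2 completes the 7 across.
R2C2 = 22 − 17 = 5 completes the 22 across.

5, 2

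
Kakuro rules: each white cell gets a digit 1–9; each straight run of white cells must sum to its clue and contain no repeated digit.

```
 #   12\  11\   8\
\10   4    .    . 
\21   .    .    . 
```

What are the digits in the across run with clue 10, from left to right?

R1C2 = 5: the only remaining digit allowed by both the 10 across and the 11 down.
R1C3 = 10 − 9 = 1 completes the 10 across.
R2C1 = 12 − 4 = 8 completes the 12 down.
R2C2 = 11 − 5 = 6 completes the 11 down.
R2C3 = 21 − 14 = 7 completes the 21 across.

4 5 1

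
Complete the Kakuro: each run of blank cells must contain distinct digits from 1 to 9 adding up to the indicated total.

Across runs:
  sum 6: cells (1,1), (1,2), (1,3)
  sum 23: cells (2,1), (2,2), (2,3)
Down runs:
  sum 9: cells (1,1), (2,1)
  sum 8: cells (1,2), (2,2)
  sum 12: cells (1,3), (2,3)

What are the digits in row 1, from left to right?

1 2 3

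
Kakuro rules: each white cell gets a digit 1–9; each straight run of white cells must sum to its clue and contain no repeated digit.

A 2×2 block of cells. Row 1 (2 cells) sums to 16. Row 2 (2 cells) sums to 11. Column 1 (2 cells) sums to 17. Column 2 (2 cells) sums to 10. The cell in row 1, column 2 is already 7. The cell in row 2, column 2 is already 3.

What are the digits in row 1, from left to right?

16 in 2 cells must be {7,9}; 17 in 2 cells must be {8,9}.
(1,1) = 16 − 7 = 9 completes the 16 across.
(2,1) = 11 − 3 = 8 completes the 11 across.

9 7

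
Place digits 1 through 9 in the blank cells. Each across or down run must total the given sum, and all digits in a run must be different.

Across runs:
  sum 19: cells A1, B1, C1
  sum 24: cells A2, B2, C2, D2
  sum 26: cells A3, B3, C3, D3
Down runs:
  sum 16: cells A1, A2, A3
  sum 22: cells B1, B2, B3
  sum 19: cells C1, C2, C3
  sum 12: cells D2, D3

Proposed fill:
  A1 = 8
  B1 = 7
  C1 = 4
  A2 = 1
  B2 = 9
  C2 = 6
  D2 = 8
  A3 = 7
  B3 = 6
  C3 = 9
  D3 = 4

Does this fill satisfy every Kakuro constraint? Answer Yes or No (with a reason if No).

Across: 8+7+4=19; 1+9+6+8=24; 7+6+9+4=26. Down: 8+1+7=16; 7+9+6=22; 4+6+9=19; 8+4=12. No digit repeats within any run.

Yes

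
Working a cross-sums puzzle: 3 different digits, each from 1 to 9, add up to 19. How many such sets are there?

5

3 distinct digits from 1–9 sum between 6 and 24.
Enumerating: {2,8,9}, {3,7,9}, {4,6,9}, {4,7,8}, {5,6,8}.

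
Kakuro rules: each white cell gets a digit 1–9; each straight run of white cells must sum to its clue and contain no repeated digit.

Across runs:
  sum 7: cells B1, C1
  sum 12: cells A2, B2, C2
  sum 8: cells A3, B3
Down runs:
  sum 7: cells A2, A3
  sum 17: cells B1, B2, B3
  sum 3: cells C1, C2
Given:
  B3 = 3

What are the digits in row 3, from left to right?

5 3

3 in 2 cells must be {1,2}.
A3 = 8 − 3 = 5 completes the 8 across.
A2 = 7 − 5 = 2 completes the 7 down.
C2 = 1: the only remaining digit allowed by both the 12 across and the 3 down.
C1 = 3 − 1 = 2 completes the 3 down.
B2 = 12 − 3 = 9 completes the 12 across.
B1 = 7 − 2 = 5 completes the 7 across.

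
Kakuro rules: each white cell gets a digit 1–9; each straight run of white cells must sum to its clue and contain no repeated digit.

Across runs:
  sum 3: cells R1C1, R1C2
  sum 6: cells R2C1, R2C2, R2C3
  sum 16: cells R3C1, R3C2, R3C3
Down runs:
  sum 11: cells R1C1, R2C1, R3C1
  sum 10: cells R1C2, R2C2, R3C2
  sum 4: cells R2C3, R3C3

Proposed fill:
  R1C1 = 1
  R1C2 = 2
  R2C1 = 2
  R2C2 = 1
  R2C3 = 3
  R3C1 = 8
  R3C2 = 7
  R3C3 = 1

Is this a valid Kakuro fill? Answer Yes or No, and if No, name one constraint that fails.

Yes

Across: 1+2=3; 2+1+3=6; 8+7+1=16. Down: 1+2+8=11; 2+1+7=10; 3+1=4. No digit repeats within any run.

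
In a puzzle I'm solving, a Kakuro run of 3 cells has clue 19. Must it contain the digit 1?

Counterexample: {2,8,9} sums to 19 without using 1.

No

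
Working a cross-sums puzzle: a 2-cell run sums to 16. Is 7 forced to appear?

Yes

The only way to make 16 from 2 distinct digits is {7,9}, which contains 7.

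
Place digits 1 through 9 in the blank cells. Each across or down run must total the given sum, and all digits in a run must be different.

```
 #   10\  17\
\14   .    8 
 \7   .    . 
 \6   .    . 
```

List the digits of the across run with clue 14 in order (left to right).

R1C1 = 14 − 8 = 6 completes the 14 across.
R3C1 = 1: the only remaining digit allowed by both the 6 across and the 10 down.
R3C2 = 6 − 1 = 5 completes the 6 across.
R2C1 = 10 − 7 = 3 completes the 10 down.
R2C2 = 7 − 3 = 4 completes the 7 across.

6, 8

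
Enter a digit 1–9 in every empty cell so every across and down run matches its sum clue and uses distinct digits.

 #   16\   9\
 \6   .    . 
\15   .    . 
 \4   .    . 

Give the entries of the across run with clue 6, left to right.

4 2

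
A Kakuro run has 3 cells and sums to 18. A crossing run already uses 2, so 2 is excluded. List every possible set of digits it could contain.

3 distinct digits from 1–9 sum between 6 and 24.
Dropping sets that contain 2.

{1,8,9}; {3,6,9}; {3,7,8}; {4,5,9}; {4,6,8}; {5,6,7}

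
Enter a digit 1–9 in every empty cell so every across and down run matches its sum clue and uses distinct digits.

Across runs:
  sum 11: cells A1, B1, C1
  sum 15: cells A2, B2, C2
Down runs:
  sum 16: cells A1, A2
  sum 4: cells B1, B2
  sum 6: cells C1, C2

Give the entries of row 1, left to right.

16 in 2 cells must be {7,9}; 4 in 2 cells must be {1,3}.
The 11 across and the 16 down share only 7, so A1 = 7.
Given what's placed, C1 must be 1 to fit the 11 across and 6 down.
A2 = 16 − 7 = 9 completes the 16 down.
B2 = 1: the only remaining digit allowed by both the 15 across and the 4 down.
C2 = 15 − 10 = 5 completes the 15 across.
B1 = 11 − 8 = 3 completes the 11 across.

7, 3, 1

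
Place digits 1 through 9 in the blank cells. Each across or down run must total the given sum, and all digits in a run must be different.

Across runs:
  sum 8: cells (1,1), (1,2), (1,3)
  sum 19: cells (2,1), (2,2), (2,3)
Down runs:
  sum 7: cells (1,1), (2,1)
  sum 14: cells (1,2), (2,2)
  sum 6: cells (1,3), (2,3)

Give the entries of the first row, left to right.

1 5 2

The 8 across and the 14 down share only 5, so (1,2) = 5.
(2,2) = 14 − 5 = 9 completes the 14 down.
Nothing is forced directly, so branch on (2,3), whose candidates are 2 or 4. If (2,3) = 2: then (1,3) would have to be in {1,2} for the 8 across but in {4} for the 6 down — contradiction. So (2,3) = 4.
(1,3) = 6 − 4 = 2 completes the 6 down.
(2,1) = 19 − 13 = 6 completes the 19 across.
(1,1) = 8 − 7 = 1 completes the 8 across.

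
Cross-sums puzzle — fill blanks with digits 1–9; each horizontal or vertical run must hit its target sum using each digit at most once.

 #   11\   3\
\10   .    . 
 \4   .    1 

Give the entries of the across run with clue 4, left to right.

3 1

4 in 2 cells must be {1,3}; 3 in 2 cells must be {1,2}.
R1C2 = 3 − 1 = 2 completes the 3 down.
R2C1 = 4 − 1 = 3 completes the 4 across.
R1C1 = 10 − 2 = 8 completes the 10 across.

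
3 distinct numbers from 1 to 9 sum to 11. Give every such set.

3 distinct digits from 1–9 sum between 6 and 24.

{1,2,8}; {1,3,7}; {1,4,6}; {2,3,6}; {2,4,5}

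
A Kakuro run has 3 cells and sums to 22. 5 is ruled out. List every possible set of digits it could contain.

3 distinct digits from 1–9 sum between 6 and 24.
Dropping sets that contain 5.
Only one set works: {6,7,9}.

{6,7,9}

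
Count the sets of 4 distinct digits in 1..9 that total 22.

11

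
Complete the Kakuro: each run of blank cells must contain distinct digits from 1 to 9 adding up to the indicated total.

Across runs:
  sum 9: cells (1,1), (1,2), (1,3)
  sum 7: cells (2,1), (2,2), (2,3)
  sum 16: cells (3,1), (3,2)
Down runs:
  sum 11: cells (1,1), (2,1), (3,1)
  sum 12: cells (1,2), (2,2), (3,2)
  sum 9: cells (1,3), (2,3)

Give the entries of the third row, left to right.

7 9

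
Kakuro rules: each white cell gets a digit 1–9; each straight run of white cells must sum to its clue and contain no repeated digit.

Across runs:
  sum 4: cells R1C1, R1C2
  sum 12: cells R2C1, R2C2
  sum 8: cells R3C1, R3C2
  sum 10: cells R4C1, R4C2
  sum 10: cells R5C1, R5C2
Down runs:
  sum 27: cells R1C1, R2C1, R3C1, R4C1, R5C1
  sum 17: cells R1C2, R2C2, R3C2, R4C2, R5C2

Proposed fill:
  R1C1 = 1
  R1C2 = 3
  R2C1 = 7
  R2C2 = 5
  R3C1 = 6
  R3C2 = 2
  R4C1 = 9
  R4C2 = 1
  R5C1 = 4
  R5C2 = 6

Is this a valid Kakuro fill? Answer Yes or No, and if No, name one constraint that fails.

Across: 1+3=4; 7+5=12; 6+2=8; 9+1=10; 4+6=10. Down: 1+7+6+9+4=27; 3+5+2+1+6=17. No digit repeats within any run.

Yes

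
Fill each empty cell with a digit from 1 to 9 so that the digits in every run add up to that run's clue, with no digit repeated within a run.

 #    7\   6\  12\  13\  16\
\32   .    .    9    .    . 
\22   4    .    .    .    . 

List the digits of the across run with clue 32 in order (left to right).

16 in 2 cells must be {7,9}.
R1C1 = 7 − 4 = 3 completes the 7 down.
R1C2 = 5: the only remaining digit allowed by both the 32 across and the 6 down.
Given what's placed, R1C5 must be 7 to fit the 32 across and 16 down.
R2C2 = 6 − 5 = 1 completes the 6 down.
R2C3 = 12 − 9 = 3 completes the 12 down.
R2C5 = 16 − 7 = 9 completes the 16 down.
R1C4 = 32 − 24 = 8 completes the 32 across.

3, 5, 9, 8, 7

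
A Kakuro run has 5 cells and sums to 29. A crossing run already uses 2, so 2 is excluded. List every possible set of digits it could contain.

5 distinct digits from 1–9 sum between 15 and 35.
Dropping sets that contain 2.

{1,4,7,8,9}; {1,5,6,8,9}; {3,4,5,8,9}; {3,4,6,7,9}; {3,5,6,7,8}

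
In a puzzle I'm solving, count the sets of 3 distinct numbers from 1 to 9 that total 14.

8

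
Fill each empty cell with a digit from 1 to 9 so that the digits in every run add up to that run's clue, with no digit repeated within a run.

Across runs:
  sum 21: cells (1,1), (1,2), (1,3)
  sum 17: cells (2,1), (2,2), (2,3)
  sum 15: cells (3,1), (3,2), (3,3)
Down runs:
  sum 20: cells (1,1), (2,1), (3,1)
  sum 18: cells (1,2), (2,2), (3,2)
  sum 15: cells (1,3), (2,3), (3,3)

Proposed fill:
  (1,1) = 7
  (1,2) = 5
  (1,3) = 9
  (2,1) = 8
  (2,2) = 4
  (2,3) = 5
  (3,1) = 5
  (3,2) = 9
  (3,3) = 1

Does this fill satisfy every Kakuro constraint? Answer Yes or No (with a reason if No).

Yes

Across: 7+5+9=21; 8+4+5=17; 5+9+1=15. Down: 7+8+5=20; 5+4+9=18; 9+5+1=15. No digit repeats within any run.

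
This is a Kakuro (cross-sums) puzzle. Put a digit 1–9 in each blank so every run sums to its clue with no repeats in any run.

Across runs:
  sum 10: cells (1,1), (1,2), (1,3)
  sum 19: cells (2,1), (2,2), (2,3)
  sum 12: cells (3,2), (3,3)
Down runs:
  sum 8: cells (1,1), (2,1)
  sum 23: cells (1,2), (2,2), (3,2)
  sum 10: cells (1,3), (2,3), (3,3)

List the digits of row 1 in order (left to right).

3 6 1

23 in 3 cells must be {6,8,9}.
Only 6 fits (1,2) under both its across sum 10 and down sum 23.
Nothing is forced directly, so branch on (1,1), whose candidates are 1 or 3. If (1,1) = 1: that forces (1,3) = 3, (2,1) = 7, after which (2,3) would have to be in {3,4,8,9} for the 19 across but in {1,2,5,6} for the 10 down — contradiction. So (1,1) = 3.
(1,3) = 10 − 9 = 1 completes the 10 across.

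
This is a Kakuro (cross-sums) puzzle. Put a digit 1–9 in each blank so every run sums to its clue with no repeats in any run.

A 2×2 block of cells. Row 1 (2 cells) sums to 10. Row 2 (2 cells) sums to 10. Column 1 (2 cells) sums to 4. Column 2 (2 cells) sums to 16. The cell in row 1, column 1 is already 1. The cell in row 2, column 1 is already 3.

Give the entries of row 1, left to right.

4 in 2 cells must be {1,3}; 16 in 2 cells must be {7,9}.
(1,2) = 10 − 1 = 9 completes the 10 across.
(2,2) = 10 − 3 = 7 completes the 10 across.

1 9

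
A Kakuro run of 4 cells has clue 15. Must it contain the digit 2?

Counterexample: {1,3,4,7} sums to 15 without using 2.

No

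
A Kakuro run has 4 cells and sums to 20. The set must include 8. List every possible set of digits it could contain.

{1,2,8,9}; {1,4,7,8}; {1,5,6,8}; {2,3,7,8}; {2,4,6,8}; {3,4,5,8}

4 distinct digits from 1–9 sum between 10 and 30.
Keeping only sets containing 8.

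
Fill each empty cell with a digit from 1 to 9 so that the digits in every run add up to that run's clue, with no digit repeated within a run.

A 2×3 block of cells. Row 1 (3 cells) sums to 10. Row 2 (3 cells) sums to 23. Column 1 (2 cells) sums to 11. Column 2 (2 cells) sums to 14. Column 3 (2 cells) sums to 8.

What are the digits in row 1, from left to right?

3 5 2

23 in 3 cells must be {6,8,9}.
The 23 across and the 8 down share only 6, so (2,3) = 6.
(1,3) = 8 − 6 = 2 completes the 8 down.
Given what's placed, (1,2) must be 5 to fit the 10 across and 14 down.
(2,2) = 14 − 5 = 9 completes the 14 down.
(1,1) = 10 − 7 = 3 completes the 10 across.
(2,1) = 23 − 15 = 8 completes the 23 across.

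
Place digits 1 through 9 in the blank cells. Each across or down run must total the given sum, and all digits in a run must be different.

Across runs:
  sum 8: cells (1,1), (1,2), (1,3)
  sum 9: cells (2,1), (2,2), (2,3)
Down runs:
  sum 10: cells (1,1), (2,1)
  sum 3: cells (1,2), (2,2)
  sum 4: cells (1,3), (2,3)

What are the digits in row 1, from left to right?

3 in 2 cells must be {1,2}; 4 in 2 cells must be {1,3}.
Nothing is forced directly, so branch on (1,2), whose candidates are 1 or 2. If (1,2) = 2: that forces (1,1) = 1, after which (1,3) would have to be in {5} for the 8 across but in {1,3} for the 4 down — contradiction. So (1,2) = 1.
Given what's placed, (1,3) must be 3 to fit the 8 across and 4 down.
(2,2) = 3 − 1 = 2 completes the 3 down.
(2,3) = 4 − 3 = 1 completes the 4 down.
(1,1) = 8 − 4 = 4 completes the 8 across.
(2,1) = 9 − 3 = 6 completes the 9 across.

4, 1, 3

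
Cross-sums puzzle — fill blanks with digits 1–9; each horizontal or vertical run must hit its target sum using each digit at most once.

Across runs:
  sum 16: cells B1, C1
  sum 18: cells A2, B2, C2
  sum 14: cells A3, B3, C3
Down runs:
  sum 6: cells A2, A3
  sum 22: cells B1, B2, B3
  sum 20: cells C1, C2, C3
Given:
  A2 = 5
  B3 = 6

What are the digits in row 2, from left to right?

16 in 2 cells must be {7,9}.
A3 = 6 − 5 = 1 completes the 6 down.
C3 = 14 − 7 = 7 completes the 14 across.
C1 = 9: the only remaining digit allowed by both the 16 across and the 20 down.
C2 = 20 − 16 = 4 completes the 20 down.
B1 = 16 − 9 = 7 completes the 16 across.
B2 = 18 − 9 = 9 completes the 18 across.

5 9 4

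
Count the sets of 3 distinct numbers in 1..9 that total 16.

8

3 distinct digits from 1–9 sum between 6 and 24.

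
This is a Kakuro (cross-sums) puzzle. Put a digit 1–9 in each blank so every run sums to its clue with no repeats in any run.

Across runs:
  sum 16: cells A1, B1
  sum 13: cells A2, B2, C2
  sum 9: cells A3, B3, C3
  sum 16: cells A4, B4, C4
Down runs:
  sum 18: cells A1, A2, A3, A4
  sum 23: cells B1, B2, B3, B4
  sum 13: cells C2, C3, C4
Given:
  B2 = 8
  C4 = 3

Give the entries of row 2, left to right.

1, 8, 4

16 in 2 cells must be {7,9}.
No cell is forced outright now. C2 can only be 1 or 2 or 4 (the digits allowed by both its 13 across and its 13 down). If C2 = 1: that forces A2 = 4, after which C3 would have to be in {1,2,3,4,5,6} for the 9 across but in {9} for the 13 down — contradiction. If C2 = 2: that forces A2 = 3, after which C3 would have to be in {1,2,3,4,5,6} for the 9 across but in {8} for the 13 down — contradiction. So C2 = 4.
A2 = 13 − 12 = 1 completes the 13 across.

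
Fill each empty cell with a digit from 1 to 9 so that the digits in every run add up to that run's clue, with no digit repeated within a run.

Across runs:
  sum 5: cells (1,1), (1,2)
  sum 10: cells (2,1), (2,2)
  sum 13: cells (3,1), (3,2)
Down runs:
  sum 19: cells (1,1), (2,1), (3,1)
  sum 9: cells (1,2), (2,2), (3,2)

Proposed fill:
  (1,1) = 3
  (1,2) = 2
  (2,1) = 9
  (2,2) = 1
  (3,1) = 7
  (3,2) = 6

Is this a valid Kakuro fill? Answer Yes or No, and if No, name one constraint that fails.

Across: 3+2=5; 9+1=10; 7+6=13. Down: 3+9+7=19; 2+1+6=9. No digit repeats within any run.

Yes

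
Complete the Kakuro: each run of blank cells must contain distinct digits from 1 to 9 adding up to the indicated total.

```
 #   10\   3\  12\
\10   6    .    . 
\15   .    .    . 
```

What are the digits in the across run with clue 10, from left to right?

6, 1, 3

3 in 2 cells must be {1,2}.
R1C2 = 1: the only remaining digit allowed by both the 10 across and the 3 down.
R1C3 = 10 − 7 = 3 completes the 10 across.
R2C1 = 10 − 6 = 4 completes the 10 down.
R2C2 = 3 − 1 = 2 completes the 3 down.
R2C3 = 15 − 6 = 9 completes the 15 across.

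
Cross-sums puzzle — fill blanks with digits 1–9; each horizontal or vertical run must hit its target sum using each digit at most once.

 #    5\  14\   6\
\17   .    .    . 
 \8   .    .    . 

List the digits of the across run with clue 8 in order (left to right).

2 5 1

The 8 across and the 14 down share only 5, so R2C2 = 5.
R1C2 = 14 − 5 = 9 completes the 14 down.
Nothing is forced directly, so branch on R2C1, whose candidates are 1 or 2. If R2C1 = 1: then R1C1 would have to be in {1,2,3,5,6,7} for the 17 across but in {4} for the 5 down — contradiction. So R2C1 = 2.
R1C1 = 5 − 2 = 3 completes the 5 down.
R1C3 = 17 − 12 = 5 completes the 17 across.
R2C3 = 8 − 7 = 1 completes the 8 across.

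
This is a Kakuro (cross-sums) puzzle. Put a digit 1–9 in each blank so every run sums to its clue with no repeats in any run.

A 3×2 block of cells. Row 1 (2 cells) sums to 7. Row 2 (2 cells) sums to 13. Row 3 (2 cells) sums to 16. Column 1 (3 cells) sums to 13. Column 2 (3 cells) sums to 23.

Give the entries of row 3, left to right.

16 in 2 cells must be {7,9}; 23 in 3 cells must be {6,8,9}.
The 7 across and the 23 down share only 6, so (1,2) = 6.
Given what's placed, (3,2) must be 9 to fit the 16 across and 23 down.
(1,1) = 7 − 6 = 1 completes the 7 across.
(2,2) = 23 − 15 = 8 completes the 23 down.
(3,1) = 16 − 9 = 7 completes the 16 across.
(2,1) = 13 − 8 = 5 completes the 13 across.

7, 9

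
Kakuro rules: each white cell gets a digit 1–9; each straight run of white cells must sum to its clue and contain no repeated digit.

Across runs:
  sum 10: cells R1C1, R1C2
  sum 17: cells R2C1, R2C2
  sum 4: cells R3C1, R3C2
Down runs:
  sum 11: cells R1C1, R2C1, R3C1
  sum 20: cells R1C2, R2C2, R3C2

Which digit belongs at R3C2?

17 in 2 cells must be {8,9}; 4 in 2 cells must be {1,3}.
The 17 across and the 11 down share only 8, so R2C1 = 8.
R2C2 = 17 − 8 = 9 completes the 17 across.
Given what's placed, R3C1 must be 1 to fit the 4 across and 11 down.
R3C2 = 4 − 1 = 3 completes the 4 across.
R1C1 = 11 − 9 = 2 completes the 11 down.
R1C2 = 10 − 2 = 8 completes the 10 across.

3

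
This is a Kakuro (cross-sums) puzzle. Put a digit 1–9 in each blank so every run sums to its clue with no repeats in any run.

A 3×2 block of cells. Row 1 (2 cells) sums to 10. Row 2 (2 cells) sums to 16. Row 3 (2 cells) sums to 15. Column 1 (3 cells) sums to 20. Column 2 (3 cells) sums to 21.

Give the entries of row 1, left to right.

4 6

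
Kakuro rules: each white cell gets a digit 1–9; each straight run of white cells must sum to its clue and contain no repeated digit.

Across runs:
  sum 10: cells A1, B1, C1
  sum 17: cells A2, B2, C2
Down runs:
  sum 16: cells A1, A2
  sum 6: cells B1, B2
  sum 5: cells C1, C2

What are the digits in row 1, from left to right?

7, 1, 2

16 in 2 cells must be {7,9}.
The 10 across and the 16 down share only 7, so A1 = 7.
A2 = 16 − 7 = 9 completes the 16 down.
Nothing is forced directly, so branch on B1, whose candidates are 1 or 2. If B1 = 2: that forces C1 = 1, after which B2 would have to be in {1,2,3,5,6,7} for the 17 across but in {4} for the 6 down — contradiction. So B1 = 1.
C1 = 10 − 8 = 2 completes the 10 across.
B2 = 6 − 1 = 5 completes the 6 down.
C2 = 17 − 14 = 3 completes the 17 across.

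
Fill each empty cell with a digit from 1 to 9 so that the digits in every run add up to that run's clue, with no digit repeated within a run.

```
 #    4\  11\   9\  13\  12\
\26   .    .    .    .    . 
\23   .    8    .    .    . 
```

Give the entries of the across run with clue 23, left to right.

3 8 1 4 7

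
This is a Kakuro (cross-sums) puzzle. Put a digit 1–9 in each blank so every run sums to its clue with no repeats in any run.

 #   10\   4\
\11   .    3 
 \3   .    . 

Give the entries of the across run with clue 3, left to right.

3 in 2 cells must be {1,2}; 4 in 2 cells must be {1,3}.
R1C1 = 11 − 3 = 8 completes the 11 across.
R2C1 = 10 − 8 = 2 completes the 10 down.
R2C2 = 3 − 2 = 1 completes the 3 across.

2 1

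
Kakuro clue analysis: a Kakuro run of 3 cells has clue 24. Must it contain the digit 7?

Yes

The only way to make 24 from 3 distinct digits is {7,8,9}, which contains 7.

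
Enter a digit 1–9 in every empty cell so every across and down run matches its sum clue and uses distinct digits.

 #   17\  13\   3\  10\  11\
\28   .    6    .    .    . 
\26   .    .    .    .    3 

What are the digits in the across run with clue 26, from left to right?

17 in 2 cells must be {8,9}; 3 in 2 cells must be {1,2}.
R1C5 = 11 − 3 = 8 completes the 11 down.
R2C2 = 13 − 6 = 7 completes the 13 down.
Given what's placed, R1C1 must be 9 to fit the 28 across and 17 down.
R2C1 = 17 − 9 = 8 completes the 17 down.
R2C3 = 2: the only remaining digit allowed by both the 26 across and the 3 down.
R2C4 = 26 − 20 = 6 completes the 26 across.

8, 7, 2, 6, 3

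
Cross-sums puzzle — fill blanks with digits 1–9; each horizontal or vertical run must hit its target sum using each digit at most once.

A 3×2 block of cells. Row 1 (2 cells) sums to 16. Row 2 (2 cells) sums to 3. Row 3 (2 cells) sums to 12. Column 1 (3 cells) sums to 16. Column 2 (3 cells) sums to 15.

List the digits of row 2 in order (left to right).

16 in 2 cells must be {7,9}; 3 in 2 cells must be {1,2}.
Nothing is forced directly, so branch on (1,1), whose candidates are 7 or 9. If (1,1) = 9: that forces (1,2) = 7, (2,2) = 2, after which (3,2) would have to be in {3,4,5,7,8,9} for the 12 across but in {6} for the 15 down — contradiction. So (1,1) = 7.
(1,2) = 16 − 7 = 9 completes the 16 across.
Given what's placed, (2,1) must be 1 to fit the 3 across and 16 down.
(2,2) = 3 − 1 = 2 completes the 3 across.
(3,1) = 16 − 8 = 8 completes the 16 down.
(3,2) = 12 − 8 = 4 completes the 12 across.

1 2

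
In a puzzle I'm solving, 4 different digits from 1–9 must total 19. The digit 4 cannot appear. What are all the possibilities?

{1,2,7,9}; {1,3,6,9}; {1,3,7,8}; {1,5,6,7}; {2,3,5,9}; {2,3,6,8}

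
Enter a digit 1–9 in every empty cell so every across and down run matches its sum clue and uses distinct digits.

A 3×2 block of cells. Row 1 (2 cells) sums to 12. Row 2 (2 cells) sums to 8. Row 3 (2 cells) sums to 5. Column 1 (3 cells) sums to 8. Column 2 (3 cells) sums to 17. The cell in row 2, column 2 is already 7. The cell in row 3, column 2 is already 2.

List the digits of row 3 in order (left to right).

3 2

(1,2) = 17 − 9 = 8 completes the 17 down.
(2,1) = 8 − 7 = 1 completes the 8 across.
(3,1) = 5 − 2 = 3 completes the 5 across.
(1,1) = 12 − 8 = 4 completes the 12 across.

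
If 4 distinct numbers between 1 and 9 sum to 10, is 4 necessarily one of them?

Yes

The only way to make 10 from 4 distinct digits is {1,2,3,4}, which contains 4.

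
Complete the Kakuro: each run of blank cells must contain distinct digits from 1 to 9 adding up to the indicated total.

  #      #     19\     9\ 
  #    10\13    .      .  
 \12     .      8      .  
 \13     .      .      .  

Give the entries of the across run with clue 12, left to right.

3 8 1

No cell is forced outright now. R2C1 can only be 1 or 3 (the digits allowed by both its 12 across and its 10 down). If R2C1 = 1: that forces R2C3 = 3, R3C1 = 9, after which R3C2 would have to be in {1,3} for the 13 across but in {2,4,5,6,7,9} for the 19 down — contradiction. So R2C1 = 3.
R2C3 = 12 − 11 = 1 completes the 12 across.
R3C1 = 10 − 3 = 7 completes the 10 down.
No cell is forced outright now. R1C3 can only be 5 or 6 (the digits allowed by both its 13 across and its 9 down). If R1C3 = 5: then R1C2 would have to be in {8} for the 13 across but in {2,4,5,6,7,9} for the 19 down — contradiction. So R1C3 = 6.
R1C2 = 13 − 6 = 7 completes the 13 across.
R3C2 = 19 − 15 = 4 completes the 19 down.
R3C3 = 13 − 11 = 2 completes the 13 across.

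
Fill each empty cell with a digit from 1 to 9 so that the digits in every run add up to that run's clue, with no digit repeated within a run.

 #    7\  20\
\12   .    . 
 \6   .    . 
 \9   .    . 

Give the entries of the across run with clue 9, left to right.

2 7

7 in 3 cells must be {1,2,4}.
The 12 across and the 7 down share only 4, so R1C1 = 4.
R1C2 = 12 − 4 = 8 completes the 12 across.
Given what's placed, R2C2 must be 5 to fit the 6 across and 20 down.
R3C2 = 20 − 13 = 7 completes the 20 down.
R2C1 = 6 − 5 = 1 completes the 6 across.
R3C1 = 9 − 7 = 2 completes the 9 across.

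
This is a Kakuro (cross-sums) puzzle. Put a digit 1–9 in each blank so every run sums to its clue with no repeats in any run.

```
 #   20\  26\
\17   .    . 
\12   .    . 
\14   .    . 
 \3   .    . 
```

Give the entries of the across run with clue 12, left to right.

5, 7

17 in 2 cells must be {8,9}; 3 in 2 cells must be {1,2}.
Only 2 fits R4C2 under both its across sum 3 and down sum 26.
R4C1 = 3 − 2 = 1 completes the 3 across.
Nothing is forced directly, so branch on R1C1, whose candidates are 8 or 9. If R1C1 = 9: that forces R1C2 = 8, R3C2 = 9, R2C2 = 7, after which R3C1 would have to be in {5} for the 14 across but in {2,3,4,6,7,8} for the 20 down — contradiction. So R1C1 = 8.
R1C2 = 17 − 8 = 9 completes the 17 across.
R3C2 = 8: the only remaining digit allowed by both the 14 across and the 26 down.
R2C2 = 26 − 19 = 7 completes the 26 down.
R3C1 = 14 − 8 = 6 completes the 14 across.
R2C1 = 12 − 7 = 5 completes the 12 across.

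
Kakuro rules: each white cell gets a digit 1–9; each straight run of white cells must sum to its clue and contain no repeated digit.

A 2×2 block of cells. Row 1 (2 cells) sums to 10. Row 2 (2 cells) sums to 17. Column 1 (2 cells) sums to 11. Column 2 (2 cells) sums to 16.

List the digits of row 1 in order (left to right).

3 7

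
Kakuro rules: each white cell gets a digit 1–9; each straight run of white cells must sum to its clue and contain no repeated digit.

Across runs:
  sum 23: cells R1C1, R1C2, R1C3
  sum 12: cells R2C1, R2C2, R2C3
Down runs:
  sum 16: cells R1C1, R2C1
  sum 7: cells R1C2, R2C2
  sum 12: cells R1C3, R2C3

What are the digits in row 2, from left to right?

23 in 3 cells must be {6,8,9}; 16 in 2 cells must be {7,9}.
The 23 across and the 16 down share only 9, so R1C1 = 9.
Given what's placed, R1C2 must be 6 to fit the 23 across and 7 down.
R1C3 = 23 − 15 = 8 completes the 23 across.
R2C1 = 16 − 9 = 7 completes the 16 down.
R2C2 = 7 − 6 = 1 completes the 7 down.
R2C3 = 12 − 8 = 4 completes the 12 across.

7 1 4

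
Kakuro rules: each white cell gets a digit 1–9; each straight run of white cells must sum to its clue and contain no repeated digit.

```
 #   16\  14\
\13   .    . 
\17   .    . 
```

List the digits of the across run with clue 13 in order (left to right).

7 6

17 in 2 cells must be {8,9}; 16 in 2 cells must be {7,9}.
The 17 across and the 16 down share only 9, so R2C1 = 9.
R2C2 = 17 − 9 = 8 completes the 17 across.
R1C1 = 16 − 9 = 7 completes the 16 down.
R1C2 = 13 − 7 = 6 completes the 13 across.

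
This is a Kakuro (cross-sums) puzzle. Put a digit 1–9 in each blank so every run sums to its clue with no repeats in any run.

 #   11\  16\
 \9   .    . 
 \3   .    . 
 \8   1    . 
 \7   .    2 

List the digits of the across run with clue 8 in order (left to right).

1 7

3 in 2 cells must be {1,2}; 11 in 4 cells must be {1,2,3,5}.
R2C1 = 2: the only remaining digit allowed by both the 3 across and the 11 down.
R2C2 = 3 − 2 = 1 completes the 3 across.
R3C2 = 8 − 1 = 7 completes the 8 across.
R4C1 = 7 − 2 = 5 completes the 7 across.
R1C1 = 11 − 8 = 3 completes the 11 down.
R1C2 = 9 − 3 = 6 completes the 9 across.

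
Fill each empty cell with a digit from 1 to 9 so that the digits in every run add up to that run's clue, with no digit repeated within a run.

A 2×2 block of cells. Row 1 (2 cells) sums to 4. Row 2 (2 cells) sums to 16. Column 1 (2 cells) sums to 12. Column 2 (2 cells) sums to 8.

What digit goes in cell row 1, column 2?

1

4 in 2 cells must be {1,3}; 16 in 2 cells must be {7,9}.
The 4 across and the 12 down share only 3, so (1,1) = 3.
(1,2) = 4 − 3 = 1 completes the 4 across.
(2,1) = 12 − 3 = 9 completes the 12 down.
(2,2) = 16 − 9 = 7 completes the 16 across.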